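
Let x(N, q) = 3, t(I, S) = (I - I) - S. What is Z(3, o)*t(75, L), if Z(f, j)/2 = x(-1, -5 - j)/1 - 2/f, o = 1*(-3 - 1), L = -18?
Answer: 84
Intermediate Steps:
o = -4 (o = 1*(-4) = -4)
t(I, S) = -S (t(I, S) = 0 - S = -S)
Z(f, j) = 6 - 4/f (Z(f, j) = 2*(3/1 - 2/f) = 2*(3*1 - 2/f) = 2*(3 - 2/f) = 6 - 4/f)
Z(3, o)*t(75, L) = (6 - 4/3)*(-1*(-18)) = (6 - 4*1/3)*18 = (6 - 4/3)*18 = (14/3)*18 = 84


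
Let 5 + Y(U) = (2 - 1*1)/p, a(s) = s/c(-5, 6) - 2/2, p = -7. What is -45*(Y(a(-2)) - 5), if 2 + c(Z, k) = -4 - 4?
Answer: 3195/7 ≈ 456.43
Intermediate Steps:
c(Z, k) = -10 (c(Z, k) = -2 + (-4 - 4) = -2 - 8 = -10)
a(s) = -1 - s/10 (a(s) = s/(-10) - 2/2 = s*(-⅒) - 2*½ = -s/10 - 1 = -1 - s/10)
Y(U) = -36/7 (Y(U) = -5 + (2 - 1*1)/(-7) = -5 + (2 - 1)*(-⅐) = -5 + 1*(-⅐) = -5 - ⅐ = -36/7)
-45*(Y(a(-2)) - 5) = -45*(-36/7 - 5) = -45*(-71/7) = 3195/7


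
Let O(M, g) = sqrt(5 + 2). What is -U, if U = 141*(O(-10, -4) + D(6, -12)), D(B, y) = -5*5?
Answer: 3525 - 141*sqrt(7) ≈ 3151.9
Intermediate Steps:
O(M, g) = sqrt(7)
D(B, y) = -25
U = -3525 + 141*sqrt(7) (U = 141*(sqrt(7) - 25) = 141*(-25 + sqrt(7)) = -3525 + 141*sqrt(7) ≈ -3151.9)
-U = -(-3525 + 141*sqrt(7)) = 3525 - 141*sqrt(7)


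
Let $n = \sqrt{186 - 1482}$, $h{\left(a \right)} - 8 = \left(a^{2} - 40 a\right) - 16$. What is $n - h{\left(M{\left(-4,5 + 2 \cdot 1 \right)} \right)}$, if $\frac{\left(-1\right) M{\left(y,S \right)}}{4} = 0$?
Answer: $8 + 36 i \approx 8.0 + 36.0 i$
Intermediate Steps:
$M{\left(y,S \right)} = 0$ ($M{\left(y,S \right)} = \left(-4\right) 0 = 0$)
$h{\left(a \right)} = -8 + a^{2} - 40 a$ ($h{\left(a \right)} = 8 - \left(16 - a^{2} + 40 a\right) = -8 + a^{2} - 40 a$)
$n = 36 i$ ($n = \sqrt{-1296} = 36 i \approx 36.0 i$)
$n - h{\left(M{\left(-4,5 + 2 \cdot 1 \right)} \right)} = 36 i - \left(-8 + 0^{2} - 0\right) = 36 i - \left(-8 + 0 + 0\right) = 36 i - -8 = 36 i + 8 = 8 + 36 i$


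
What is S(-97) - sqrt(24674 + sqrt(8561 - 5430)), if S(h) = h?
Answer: -97 - sqrt(24674 + sqrt(3131)) ≈ -254.26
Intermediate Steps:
S(-97) - sqrt(24674 + sqrt(8561 - 5430)) = -97 - sqrt(24674 + sqrt(8561 - 5430)) = -97 - sqrt(24674 + sqrt(3131))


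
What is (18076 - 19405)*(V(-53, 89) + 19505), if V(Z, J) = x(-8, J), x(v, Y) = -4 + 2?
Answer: -25919487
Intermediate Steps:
x(v, Y) = -2
V(Z, J) = -2
(18076 - 19405)*(V(-53, 89) + 19505) = (18076 - 19405)*(-2 + 19505) = -1329*19503 = -25919487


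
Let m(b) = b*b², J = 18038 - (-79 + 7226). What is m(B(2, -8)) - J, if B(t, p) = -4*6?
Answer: -24715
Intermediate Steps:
B(t, p) = -24
J = 10891 (J = 18038 - 1*7147 = 18038 - 7147 = 10891)
m(b) = b³
m(B(2, -8)) - J = (-24)³ - 1*10891 = -13824 - 10891 = -24715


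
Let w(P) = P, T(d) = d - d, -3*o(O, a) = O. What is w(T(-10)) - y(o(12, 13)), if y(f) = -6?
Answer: 6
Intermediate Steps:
o(O, a) = -O/3
T(d) = 0
w(T(-10)) - y(o(12, 13)) = 0 - 1*(-6) = 0 + 6 = 6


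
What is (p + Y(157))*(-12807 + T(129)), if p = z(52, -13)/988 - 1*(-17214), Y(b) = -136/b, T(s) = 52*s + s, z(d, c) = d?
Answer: -306541201950/2983 ≈ -1.0276e+8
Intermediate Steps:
T(s) = 53*s
p = 327067/19 (p = 52/988 - 1*(-17214) = 52*(1/988) + 17214 = 1/19 + 17214 = 327067/19 ≈ 17214.)
(p + Y(157))*(-12807 + T(129)) = (327067/19 - 136/157)*(-12807 + 53*129) = (327067/19 - 136*1/157)*(-12807 + 6837) = (327067/19 - 136/157)*(-5970) = (51346935/2983)*(-5970) = -306541201950/2983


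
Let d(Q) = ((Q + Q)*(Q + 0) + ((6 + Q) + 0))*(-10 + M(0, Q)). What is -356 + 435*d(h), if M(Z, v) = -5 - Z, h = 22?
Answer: -6499256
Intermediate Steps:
d(Q) = -90 - 30*Q**2 - 15*Q (d(Q) = ((Q + Q)*(Q + 0) + ((6 + Q) + 0))*(-10 + (-5 - 1*0)) = ((2*Q)*Q + (6 + Q))*(-10 + (-5 + 0)) = (2*Q**2 + (6 + Q))*(-10 - 5) = (6 + Q + 2*Q**2)*(-15) = -90 - 30*Q**2 - 15*Q)
-356 + 435*d(h) = -356 + 435*(-90 - 30*22**2 - 15*22) = -356 + 435*(-90 - 30*484 - 330) = -356 + 435*(-90 - 14520 - 330) = -356 + 435*(-14940) = -356 - 6498900 = -6499256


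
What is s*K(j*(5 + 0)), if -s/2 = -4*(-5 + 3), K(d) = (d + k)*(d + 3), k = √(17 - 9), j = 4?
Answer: -7360 - 736*√2 ≈ -8400.9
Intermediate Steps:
k = 2*√2 (k = √8 = 2*√2 ≈ 2.8284)
K(d) = (3 + d)*(d + 2*√2) (K(d) = (d + 2*√2)*(d + 3) = (d + 2*√2)*(3 + d) = (3 + d)*(d + 2*√2))
s = -16 (s = -(-8)*(-5 + 3) = -(-8)*(-2) = -2*8 = -16)
s*K(j*(5 + 0)) = -16*((4*(5 + 0))² + 3*(4*(5 + 0)) + 6*√2 + 2*(4*(5 + 0))*√2) = -16*((4*5)² + 3*(4*5) + 6*√2 + 2*(4*5)*√2) = -16*(20² + 3*20 + 6*√2 + 2*20*√2) = -16*(400 + 60 + 6*√2 + 40*√2) = -16*(460 + 46*√2) = -7360 - 736*√2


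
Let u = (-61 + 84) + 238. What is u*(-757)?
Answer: -197577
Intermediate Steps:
u = 261 (u = 23 + 238 = 261)
u*(-757) = 261*(-757) = -197577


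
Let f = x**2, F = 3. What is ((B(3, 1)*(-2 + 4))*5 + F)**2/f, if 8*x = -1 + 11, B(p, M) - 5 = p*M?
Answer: 110224/25 ≈ 4409.0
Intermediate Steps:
B(p, M) = 5 + M*p (B(p, M) = 5 + p*M = 5 + M*p)
x = 5/4 (x = (-1 + 11)/8 = (1/8)*10 = 5/4 ≈ 1.2500)
f = 25/16 (f = (5/4)**2 = 25/16 ≈ 1.5625)
((B(3, 1)*(-2 + 4))*5 + F)**2/f = (((5 + 1*3)*(-2 + 4))*5 + 3)**2/(25/16) = (((5 + 3)*2)*5 + 3)**2*(16/25) = ((8*2)*5 + 3)**2*(16/25) = (16*5 + 3)**2*(16/25) = (80 + 3)**2*(16/25) = 83**2*(16/25) = 6889*(16/25) = 110224/25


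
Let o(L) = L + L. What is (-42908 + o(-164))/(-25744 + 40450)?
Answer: -2402/817 ≈ -2.9400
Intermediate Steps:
o(L) = 2*L
(-42908 + o(-164))/(-25744 + 40450) = (-42908 + 2*(-164))/(-25744 + 40450) = (-42908 - 328)/14706 = -43236*1/14706 = -2402/817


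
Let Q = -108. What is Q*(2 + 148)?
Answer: -16200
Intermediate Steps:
Q*(2 + 148) = -108*(2 + 148) = -108*150 = -16200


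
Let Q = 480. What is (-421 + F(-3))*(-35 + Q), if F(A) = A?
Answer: -188680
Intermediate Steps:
(-421 + F(-3))*(-35 + Q) = (-421 - 3)*(-35 + 480) = -424*445 = -188680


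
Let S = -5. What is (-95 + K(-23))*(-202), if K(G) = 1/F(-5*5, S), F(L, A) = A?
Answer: 96152/5 ≈ 19230.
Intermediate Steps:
K(G) = -⅕ (K(G) = 1/(-5) = -⅕)
(-95 + K(-23))*(-202) = (-95 - ⅕)*(-202) = -476/5*(-202) = 96152/5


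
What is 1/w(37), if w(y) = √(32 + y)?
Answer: √69/69 ≈ 0.12039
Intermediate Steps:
1/w(37) = 1/(√(32 + 37)) = 1/(√69) = √69/69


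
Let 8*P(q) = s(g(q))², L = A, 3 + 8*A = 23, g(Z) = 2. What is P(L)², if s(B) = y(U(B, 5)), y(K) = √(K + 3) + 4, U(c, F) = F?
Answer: 17 + 12*√2 ≈ 33.971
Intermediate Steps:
A = 5/2 (A = -3/8 + (⅛)*23 = -3/8 + 23/8 = 5/2 ≈ 2.5000)
y(K) = 4 + √(3 + K) (y(K) = √(3 + K) + 4 = 4 + √(3 + K))
s(B) = 4 + 2*√2 (s(B) = 4 + √(3 + 5) = 4 + √8 = 4 + 2*√2)
L = 5/2 ≈ 2.5000
P(q) = (4 + 2*√2)²/8
P(L)² = (3 + 2*√2)²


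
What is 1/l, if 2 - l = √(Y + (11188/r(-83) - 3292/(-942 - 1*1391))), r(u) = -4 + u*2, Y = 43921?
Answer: -396610/8696189703 - √1724655198545515/8696189703 ≈ -0.0048211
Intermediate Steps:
r(u) = -4 + 2*u
l = 2 - √1724655198545515/198305 (l = 2 - √(43921 + (11188/(-4 + 2*(-83)) - 3292/(-942 - 1*1391))) = 2 - √(43921 + (11188/(-4 - 166) - 3292/(-942 - 1391))) = 2 - √(43921 + (11188/(-170) - 3292/(-2333))) = 2 - √(43921 + (11188*(-1/170) - 3292*(-1/2333))) = 2 - √(43921 + (-5594/85 + 3292/2333)) = 2 - √(43921 - 12770982/198305) = 2 - √(8696982923/198305) = 2 - √1724655198545515/198305 ≈ -207.42)
1/l = 1/(2 - √1724655198545515/198305)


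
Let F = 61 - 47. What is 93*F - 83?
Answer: 1219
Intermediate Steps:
F = 14
93*F - 83 = 93*14 - 83 = 1302 - 83 = 1219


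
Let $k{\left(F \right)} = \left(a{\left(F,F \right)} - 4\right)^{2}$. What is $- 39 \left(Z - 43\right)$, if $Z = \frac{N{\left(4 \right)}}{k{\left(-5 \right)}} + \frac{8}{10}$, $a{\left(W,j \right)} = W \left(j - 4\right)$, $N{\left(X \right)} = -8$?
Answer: $\frac{13834509}{8405} \approx 1646.0$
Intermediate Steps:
$a{\left(W,j \right)} = W \left(-4 + j\right)$
$k{\left(F \right)} = \left(-4 + F \left(-4 + F\right)\right)^{2}$ ($k{\left(F \right)} = \left(F \left(-4 + F\right) - 4\right)^{2} = \left(-4 + F \left(-4 + F\right)\right)^{2}$)
$Z = \frac{6684}{8405}$ ($Z = - \frac{8}{\left(-4 - 5 \left(-4 - 5\right)\right)^{2}} + \frac{8}{10} = - \frac{8}{\left(-4 - -45\right)^{2}} + 8 \cdot \frac{1}{10} = - \frac{8}{\left(-4 + 45\right)^{2}} + \frac{4}{5} = - \frac{8}{41^{2}} + \frac{4}{5} = - \frac{8}{1681} + \frac{4}{5} = \frac{6684}{8405} \approx 0.79524$)
$- 39 \left(Z - 43\right) = - 39 \left(\frac{6684}{8405} - 43\right) = \left(-39\right) \left(- \frac{354731}{8405}\right) = \frac{13834509}{8405}$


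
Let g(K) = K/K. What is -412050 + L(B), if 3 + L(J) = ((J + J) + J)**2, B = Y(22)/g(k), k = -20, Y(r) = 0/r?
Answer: -412053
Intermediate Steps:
Y(r) = 0
g(K) = 1
B = 0 (B = 0/1 = 0*1 = 0)
L(J) = -3 + 9*J**2 (L(J) = -3 + ((J + J) + J)**2 = -3 + (2*J + J)**2 = -3 + (3*J)**2 = -3 + 9*J**2)
-412050 + L(B) = -412050 + (-3 + 9*0**2) = -412050 + (-3 + 9*0) = -412050 + (-3 + 0) = -412050 - 3 = -412053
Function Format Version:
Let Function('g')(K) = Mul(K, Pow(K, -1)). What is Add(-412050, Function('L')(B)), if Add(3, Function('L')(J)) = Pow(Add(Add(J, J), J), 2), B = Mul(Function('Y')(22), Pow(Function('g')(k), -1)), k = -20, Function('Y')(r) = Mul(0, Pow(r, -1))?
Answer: -412053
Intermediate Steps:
Function('Y')(r) = 0
Function('g')(K) = 1
B = 0 (B = Mul(0, Pow(1, -1)) = Mul(0, 1) = 0)
Function('L')(J) = Add(-3, Mul(9, Pow(J, 2))) (Function('L')(J) = Add(-3, Pow(Add(Add(J, J), J), 2)) = Add(-3, Pow(Add(Mul(2, J), J), 2)) = Add(-3, Pow(Mul(3, J), 2)) = Add(-3, Mul(9, Pow(J, 2))))
Add(-412050, Function('L')(B)) = Add(-412050, Add(-3, Mul(9, Pow(0, 2)))) = Add(-412050, Add(-3, Mul(9, 0))) = Add(-412050, Add(-3, 0)) = Add(-412050, -3) = -412053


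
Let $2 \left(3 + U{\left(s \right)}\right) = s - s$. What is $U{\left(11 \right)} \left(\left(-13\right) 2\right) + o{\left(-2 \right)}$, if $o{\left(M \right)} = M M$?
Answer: $82$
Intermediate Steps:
$U{\left(s \right)} = -3$ ($U{\left(s \right)} = -3 + \frac{s - s}{2} = -3 + \frac{1}{2} \cdot 0 = -3 + 0 = -3$)
$o{\left(M \right)} = M^{2}$
$U{\left(11 \right)} \left(\left(-13\right) 2\right) + o{\left(-2 \right)} = - 3 \left(\left(-13\right) 2\right) + \left(-2\right)^{2} = \left(-3\right) \left(-26\right) + 4 = 78 + 4 = 82$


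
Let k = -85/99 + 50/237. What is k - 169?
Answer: -1326814/7821 ≈ -169.65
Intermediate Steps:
k = -5065/7821 (k = -85*1/99 + 50*(1/237) = -85/99 + 50/237 = -5065/7821 ≈ -0.64762)
k - 169 = -5065/7821 - 169 = -1326814/7821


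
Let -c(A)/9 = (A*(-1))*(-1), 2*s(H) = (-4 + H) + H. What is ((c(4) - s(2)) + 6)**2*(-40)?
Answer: -36000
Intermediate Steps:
s(H) = -2 + H (s(H) = ((-4 + H) + H)/2 = (-4 + 2*H)/2 = -2 + H)
c(A) = -9*A (c(A) = -9*A*(-1)*(-1) = -9*(-A)*(-1) = -9*A)
((c(4) - s(2)) + 6)**2*(-40) = ((-9*4 - (-2 + 2)) + 6)**2*(-40) = ((-36 - 1*0) + 6)**2*(-40) = ((-36 + 0) + 6)**2*(-40) = (-36 + 6)**2*(-40) = (-30)**2*(-40) = 900*(-40) = -36000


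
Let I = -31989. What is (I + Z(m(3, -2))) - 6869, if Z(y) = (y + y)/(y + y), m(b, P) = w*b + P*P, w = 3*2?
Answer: -38857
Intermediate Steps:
w = 6
m(b, P) = P**2 + 6*b (m(b, P) = 6*b + P*P = 6*b + P**2 = P**2 + 6*b)
Z(y) = 1 (Z(y) = (2*y)/((2*y)) = (2*y)*(1/(2*y)) = 1)
(I + Z(m(3, -2))) - 6869 = (-31989 + 1) - 6869 = -31988 - 6869 = -38857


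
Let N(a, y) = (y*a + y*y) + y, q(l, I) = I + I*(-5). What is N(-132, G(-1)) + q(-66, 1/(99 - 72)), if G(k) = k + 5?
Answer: -13720/27 ≈ -508.15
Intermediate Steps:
q(l, I) = -4*I (q(l, I) = I - 5*I = -4*I)
G(k) = 5 + k
N(a, y) = y + y**2 + a*y (N(a, y) = (a*y + y**2) + y = (y**2 + a*y) + y = y + y**2 + a*y)
N(-132, G(-1)) + q(-66, 1/(99 - 72)) = (5 - 1)*(1 - 132 + (5 - 1)) - 4/(99 - 72) = 4*(1 - 132 + 4) - 4/27 = 4*(-127) - 4*1/27 = -508 - 4/27 = -13720/27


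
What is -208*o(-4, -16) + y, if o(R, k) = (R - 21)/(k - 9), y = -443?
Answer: -651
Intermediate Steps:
o(R, k) = (-21 + R)/(-9 + k)
-208*o(-4, -16) + y = -208*(-21 - 4)/(-9 - 16) - 443 = -208*(-25)/(-25) - 443 = -(-208)*(-25)/25 - 443 = -208*1 - 443 = -208 - 443 = -651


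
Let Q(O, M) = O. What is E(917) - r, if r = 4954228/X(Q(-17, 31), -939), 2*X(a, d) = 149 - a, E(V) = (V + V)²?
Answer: 274220920/83 ≈ 3.3039e+6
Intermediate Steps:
E(V) = 4*V² (E(V) = (2*V)² = 4*V²)
X(a, d) = 149/2 - a/2 (X(a, d) = (149 - a)/2 = 149/2 - a/2)
r = 4954228/83 (r = 4954228/(149/2 - ½*(-17)) = 4954228/(149/2 + 17/2) = 4954228/83 ≈ 59690.)
E(917) - r = 4*917² - 1*4954228/83 = 4*840889 - 4954228/83 = 3363556 - 4954228/83 = 274220920/83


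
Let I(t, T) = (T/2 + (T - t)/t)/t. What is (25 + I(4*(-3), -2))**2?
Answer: 3279721/5184 ≈ 632.66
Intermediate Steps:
I(t, T) = (T/2 + (T - t)/t)/t (I(t, T) = (T*(1/2) + (T - t)/t)/t = (T/2 + (T - t)/t)/t)
(25 + I(4*(-3), -2))**2 = (25 + (-2 + (4*(-3))*(-2 - 2)/2)/(4*(-3))**2)**2 = (25 + (-2 + (1/2)*(-12)*(-4))/(-12)**2)**2 = (25 + (-2 + 24)/144)**2 = (25 + (1/144)*22)**2 = (25 + 11/72)**2 = (1811/72)**2 = 3279721/5184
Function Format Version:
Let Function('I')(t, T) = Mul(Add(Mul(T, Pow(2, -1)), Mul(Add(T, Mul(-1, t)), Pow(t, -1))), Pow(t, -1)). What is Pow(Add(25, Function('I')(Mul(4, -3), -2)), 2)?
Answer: Rational(3279721, 5184) ≈ 632.66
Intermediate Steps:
Function('I')(t, T) = Mul(Pow(t, -1), Add(Mul(Rational(1, 2), T), Mul(Pow(t, -1), Add(T, Mul(-1, t))))) (Function('I')(t, T) = Mul(Add(Mul(T, Rational(1, 2)), Mul(Pow(t, -1), Add(T, Mul(-1, t)))), Pow(t, -1)) = Mul(Add(Mul(Rational(1, 2), T), Mul(Pow(t, -1), Add(T, Mul(-1, t)))), Pow(t, -1)) = Mul(Pow(t, -1), Add(Mul(Rational(1, 2), T), Mul(Pow(t, -1), Add(T, Mul(-1, t))))))
Pow(Add(25, Function('I')(Mul(4, -3), -2)), 2) = Pow(Add(25, Mul(Pow(Mul(4, -3), -2), Add(-2, Mul(Rational(1, 2), Mul(4, -3), Add(-2, -2))))), 2) = Pow(Add(25, Mul(Pow(-12, -2), Add(-2, Mul(Rational(1, 2), -12, -4)))), 2) = Pow(Add(25, Mul(Rational(1, 144), Add(-2, 24))), 2) = Pow(Add(25, Mul(Rational(1, 144), 22)), 2) = Pow(Add(25, Rational(11, 72)), 2) = Pow(Rational(1811, 72), 2) = Rational(3279721, 5184)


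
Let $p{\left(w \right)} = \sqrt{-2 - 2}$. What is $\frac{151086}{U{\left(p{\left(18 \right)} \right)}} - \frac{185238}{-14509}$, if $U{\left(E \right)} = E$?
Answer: $\frac{185238}{14509} - 75543 i \approx 12.767 - 75543.0 i$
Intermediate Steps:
$p{\left(w \right)} = 2 i$ ($p{\left(w \right)} = \sqrt{-4} = 2 i$)
$\frac{151086}{U{\left(p{\left(18 \right)} \right)}} - \frac{185238}{-14509} = \frac{151086}{2 i} - \frac{185238}{-14509} = 151086 \left(- \frac{i}{2}\right) - - \frac{185238}{14509} = - 75543 i + \frac{185238}{14509} = \frac{185238}{14509} - 75543 i$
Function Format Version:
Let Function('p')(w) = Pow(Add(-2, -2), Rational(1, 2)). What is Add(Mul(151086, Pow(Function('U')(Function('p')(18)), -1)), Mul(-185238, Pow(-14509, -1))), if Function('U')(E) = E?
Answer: Add(Rational(185238, 14509), Mul(-75543, I)) ≈ Add(12.767, Mul(-75543., I))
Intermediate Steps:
Function('p')(w) = Mul(2, I) (Function('p')(w) = Pow(-4, Rational(1, 2)) = Mul(2, I))
Add(Mul(151086, Pow(Function('U')(Function('p')(18)), -1)), Mul(-185238, Pow(-14509, -1))) = Add(Mul(151086, Pow(Mul(2, I), -1)), Mul(-185238, Pow(-14509, -1))) = Add(Mul(151086, Mul(Rational(-1, 2), I)), Mul(-185238, Rational(-1, 14509))) = Add(Mul(-75543, I), Rational(185238, 14509)) = Add(Rational(185238, 14509), Mul(-75543, I))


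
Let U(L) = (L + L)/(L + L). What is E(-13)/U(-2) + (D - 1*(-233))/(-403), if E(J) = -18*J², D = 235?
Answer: -94338/31 ≈ -3043.2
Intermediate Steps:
U(L) = 1 (U(L) = (2*L)/((2*L)) = (2*L)*(1/(2*L)) = 1)
E(-13)/U(-2) + (D - 1*(-233))/(-403) = -18*(-13)²/1 + (235 - 1*(-233))/(-403) = -18*169*1 + (235 + 233)*(-1/403) = -3042*1 + 468*(-1/403) = -3042 - 36/31 = -94338/31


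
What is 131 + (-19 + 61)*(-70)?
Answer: -2809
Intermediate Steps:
131 + (-19 + 61)*(-70) = 131 + 42*(-70) = 131 - 2940 = -2809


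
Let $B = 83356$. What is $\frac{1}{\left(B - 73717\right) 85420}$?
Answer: $\frac{1}{823363380} \approx 1.2145 \cdot 10^{-9}$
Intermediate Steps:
$\frac{1}{\left(B - 73717\right) 85420} = \frac{1}{\left(83356 - 73717\right) 85420} = \frac{1}{9639} \cdot \frac{1}{85420} = \frac{1}{823363380}$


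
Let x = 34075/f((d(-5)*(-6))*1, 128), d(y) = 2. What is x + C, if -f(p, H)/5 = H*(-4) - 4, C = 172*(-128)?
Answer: -11353441/516 ≈ -22003.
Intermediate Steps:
C = -22016
f(p, H) = 20 + 20*H (f(p, H) = -5*(H*(-4) - 4) = -5*(-4*H - 4) = -5*(-4 - 4*H) = 20 + 20*H)
x = 6815/516 (x = 34075/(20 + 20*128) = 34075/(20 + 2560) = 34075/2580 = 34075*(1/2580) = 6815/516 ≈ 13.207)
x + C = 6815/516 - 22016 = -11353441/516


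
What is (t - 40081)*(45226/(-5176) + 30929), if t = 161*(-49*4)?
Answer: -5732510153043/2588 ≈ -2.2150e+9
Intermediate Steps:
t = -31556 (t = 161*(-196) = -31556)
(t - 40081)*(45226/(-5176) + 30929) = (-31556 - 40081)*(45226/(-5176) + 30929) = -71637*(45226*(-1/5176) + 30929) = -71637*(-22613/2588 + 30929) = -71637*80021639/2588 = -5732510153043/2588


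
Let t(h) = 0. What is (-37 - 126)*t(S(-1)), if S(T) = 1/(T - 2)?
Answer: 0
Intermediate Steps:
S(T) = 1/(-2 + T)
(-37 - 126)*t(S(-1)) = (-37 - 126)*0 = -163*0 = 0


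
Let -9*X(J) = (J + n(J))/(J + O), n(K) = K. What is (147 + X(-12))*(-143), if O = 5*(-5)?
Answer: -2332187/111 ≈ -21011.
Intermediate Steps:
O = -25
X(J) = -2*J/(9*(-25 + J)) (X(J) = -(J + J)/(9*(J - 25)) = -2*J/(9*(-25 + J)))
(147 + X(-12))*(-143) = (147 - 2*(-12)/(-225 + 9*(-12)))*(-143) = (147 - 2*(-12)/(-225 - 108))*(-143) = (147 - 2*(-12)/(-333))*(-143) = (147 - 2*(-12)*(-1/333))*(-143) = (147 - 8/111)*(-143) = (16309/111)*(-143) = -2332187/111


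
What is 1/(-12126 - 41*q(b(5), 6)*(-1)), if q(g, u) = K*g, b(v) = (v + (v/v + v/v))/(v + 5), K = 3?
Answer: -10/120399 ≈ -8.3057e-5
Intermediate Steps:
b(v) = (2 + v)/(5 + v) (b(v) = (v + (1 + 1))/(5 + v) = (v + 2)/(5 + v) = (2 + v)/(5 + v))
q(g, u) = 3*g
1/(-12126 - 41*q(b(5), 6)*(-1)) = 1/(-12126 - 123*(2 + 5)/(5 + 5)*(-1)) = 1/(-12126 - 123*7/10*(-1)) = 1/(-12126 - 41*21/10*(-1)) = 1/(-12126 - 861/10*(-1)) = 1/(-12126 + 861/10) = 1/(-120399/10) = -10/120399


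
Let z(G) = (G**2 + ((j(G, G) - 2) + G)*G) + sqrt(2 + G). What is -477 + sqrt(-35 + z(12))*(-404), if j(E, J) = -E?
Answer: -477 - 404*sqrt(85 + sqrt(14)) ≈ -4282.8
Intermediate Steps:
z(G) = G**2 + sqrt(2 + G) - 2*G (z(G) = (G**2 + ((-G - 2) + G)*G) + sqrt(2 + G) = (G**2 + ((-2 - G) + G)*G) + sqrt(2 + G) = (G**2 - 2*G) + sqrt(2 + G) = G**2 + sqrt(2 + G) - 2*G)
-477 + sqrt(-35 + z(12))*(-404) = -477 + sqrt(-35 + (12**2 + sqrt(2 + 12) - 2*12))*(-404) = -477 + sqrt(-35 + (144 + sqrt(14) - 24))*(-404) = -477 + sqrt(-35 + (120 + sqrt(14)))*(-404) = -477 + sqrt(85 + sqrt(14))*(-404) = -477 - 404*sqrt(85 + sqrt(14))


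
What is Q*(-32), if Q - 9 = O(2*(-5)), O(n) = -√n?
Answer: -288 + 32*I*√10 ≈ -288.0 + 101.19*I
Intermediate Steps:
Q = 9 - I*√10 (Q = 9 - √(2*(-5)) = 9 - √(-10) = 9 - I*√10 ≈ 9.0 - 3.1623*I)
Q*(-32) = (9 - I*√10)*(-32) = -288 + 32*I*√10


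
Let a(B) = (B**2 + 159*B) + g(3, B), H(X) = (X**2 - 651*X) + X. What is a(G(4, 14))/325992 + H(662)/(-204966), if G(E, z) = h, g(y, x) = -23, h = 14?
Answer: -38851241/1237356968 ≈ -0.031399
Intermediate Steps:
G(E, z) = 14
H(X) = X**2 - 650*X
a(B) = -23 + B**2 + 159*B (a(B) = (B**2 + 159*B) - 23 = -23 + B**2 + 159*B)
a(G(4, 14))/325992 + H(662)/(-204966) = (-23 + 14**2 + 159*14)/325992 + (662*(-650 + 662))/(-204966) = (-23 + 196 + 2226)*(1/325992) + (662*12)*(-1/204966) = 2399*(1/325992) + 7944*(-1/204966) = 2399/325992 - 1324/34161 = -38851241/1237356968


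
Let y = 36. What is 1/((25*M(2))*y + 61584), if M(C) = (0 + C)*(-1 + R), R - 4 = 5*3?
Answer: 1/93984 ≈ 1.0640e-5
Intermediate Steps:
R = 19 (R = 4 + 5*3 = 4 + 15 = 19)
M(C) = 18*C (M(C) = (0 + C)*(-1 + 19) = C*18 = 18*C)
1/((25*M(2))*y + 61584) = 1/((25*(18*2))*36 + 61584) = 1/((25*36)*36 + 61584) = 1/(900*36 + 61584) = 1/(32400 + 61584) = 1/93984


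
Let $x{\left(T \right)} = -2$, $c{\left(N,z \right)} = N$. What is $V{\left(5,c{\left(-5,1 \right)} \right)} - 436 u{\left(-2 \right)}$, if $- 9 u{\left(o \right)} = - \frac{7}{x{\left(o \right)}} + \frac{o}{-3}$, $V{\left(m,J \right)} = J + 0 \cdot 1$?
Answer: $\frac{5315}{27} \approx 196.85$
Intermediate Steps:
$V{\left(m,J \right)} = J$ ($V{\left(m,J \right)} = J + 0 = J$)
$u{\left(o \right)} = - \frac{7}{18} + \frac{o}{27}$ ($u{\left(o \right)} = - \frac{- \frac{7}{-2} + \frac{o}{-3}}{9} = - \frac{\left(-7\right) \left(- \frac{1}{2}\right) + o \left(- \frac{1}{3}\right)}{9} = - \frac{\frac{7}{2} - \frac{o}{3}}{9} = - \frac{7}{18} + \frac{o}{27}$)
$V{\left(5,c{\left(-5,1 \right)} \right)} - 436 u{\left(-2 \right)} = -5 - 436 \left(- \frac{7}{18} + \frac{1}{27} \left(-2\right)\right) = -5 - 436 \left(- \frac{7}{18} - \frac{2}{27}\right) = -5 - - \frac{5450}{27} = -5 + \frac{5450}{27} = \frac{5315}{27}$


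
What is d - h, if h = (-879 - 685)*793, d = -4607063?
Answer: -3366811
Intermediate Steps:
h = -1240252 (h = -1564*793 = -1240252)
d - h = -4607063 - 1*(-1240252) = -4607063 + 1240252 = -3366811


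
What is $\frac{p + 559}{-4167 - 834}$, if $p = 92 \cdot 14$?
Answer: $- \frac{1847}{5001} \approx -0.36933$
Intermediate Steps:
$p = 1288$
$\frac{p + 559}{-4167 - 834} = \frac{1288 + 559}{-4167 - 834} = \frac{1847}{-5001} = 1847 \left(- \frac{1}{5001}\right) = - \frac{1847}{5001}$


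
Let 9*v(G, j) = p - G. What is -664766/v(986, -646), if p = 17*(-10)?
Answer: 2991447/578 ≈ 5175.5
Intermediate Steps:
p = -170
v(G, j) = -170/9 - G/9 (v(G, j) = (-170 - G)/9 = -170/9 - G/9)
-664766/v(986, -646) = -664766/(-170/9 - 1/9*986) = -664766/(-170/9 - 986/9) = -664766/(-1156/9) = -664766*(-9/1156) = 2991447/578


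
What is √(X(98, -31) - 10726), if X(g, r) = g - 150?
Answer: I*√10778 ≈ 103.82*I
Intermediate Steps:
X(g, r) = -150 + g
√(X(98, -31) - 10726) = √((-150 + 98) - 10726) = √(-52 - 10726) = √(-10778) = I*√10778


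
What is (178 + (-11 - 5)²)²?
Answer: 188356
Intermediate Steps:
(178 + (-11 - 5)²)² = (178 + (-16)²)² = (178 + 256)² = 434² = 188356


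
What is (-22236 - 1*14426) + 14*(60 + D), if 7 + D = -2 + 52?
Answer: -35220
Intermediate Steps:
D = 43 (D = -7 + (-2 + 52) = -7 + 50 = 43)
(-22236 - 1*14426) + 14*(60 + D) = (-22236 - 1*14426) + 14*(60 + 43) = (-22236 - 14426) + 14*103 = -36662 + 1442 = -35220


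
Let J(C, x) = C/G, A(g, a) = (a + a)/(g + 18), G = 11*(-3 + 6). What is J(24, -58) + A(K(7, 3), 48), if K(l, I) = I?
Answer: 408/77 ≈ 5.2987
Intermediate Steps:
G = 33 (G = 11*3 = 33)
A(g, a) = 2*a/(18 + g) (A(g, a) = (2*a)/(18 + g) = 2*a/(18 + g))
J(C, x) = C/33
J(24, -58) + A(K(7, 3), 48) = (1/33)*24 + 2*48/(18 + 3) = 8/11 + 2*48/21 = 8/11 + 2*48*(1/21) = 8/11 + 32/7 = 408/77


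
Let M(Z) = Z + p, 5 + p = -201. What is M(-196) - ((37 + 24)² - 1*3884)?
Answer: -239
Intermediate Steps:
p = -206 (p = -5 - 201 = -206)
M(Z) = -206 + Z (M(Z) = Z - 206 = -206 + Z)
M(-196) - ((37 + 24)² - 1*3884) = (-206 - 196) - ((37 + 24)² - 1*3884) = -402 - (61² - 3884) = -402 - (3721 - 3884) = -402 - 1*(-163) = -402 + 163 = -239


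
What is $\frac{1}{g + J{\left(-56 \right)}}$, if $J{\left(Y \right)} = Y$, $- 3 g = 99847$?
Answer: $- \frac{3}{100015} \approx -2.9996 \cdot 10^{-5}$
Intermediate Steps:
$g = - \frac{99847}{3}$ ($g = \left(- \frac{1}{3}\right) 99847 = - \frac{99847}{3} \approx -33282.0$)
$\frac{1}{g + J{\left(-56 \right)}} = \frac{1}{- \frac{99847}{3} - 56} = \frac{1}{- \frac{100015}{3}} = - \frac{3}{100015}$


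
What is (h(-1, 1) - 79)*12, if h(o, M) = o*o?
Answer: -936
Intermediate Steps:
h(o, M) = o²
(h(-1, 1) - 79)*12 = ((-1)² - 79)*12 = (1 - 79)*12 = -78*12 = -936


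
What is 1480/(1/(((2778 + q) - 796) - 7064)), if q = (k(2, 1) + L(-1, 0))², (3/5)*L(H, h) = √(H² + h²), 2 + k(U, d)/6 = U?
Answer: -67655240/9 ≈ -7.5172e+6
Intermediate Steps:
k(U, d) = -12 + 6*U
L(H, h) = 5*√(H² + h²)/3
q = 25/9 (q = ((-12 + 6*2) + 5*√((-1)² + 0²)/3)² = ((-12 + 12) + 5*√(1 + 0)/3)² = (0 + 5*√1/3)² = (0 + (5/3)*1)² = (0 + 5/3)² = (5/3)² = 25/9 ≈ 2.7778)
1480/(1/(((2778 + q) - 796) - 7064)) = 1480/(1/(((2778 + 25/9) - 796) - 7064)) = 1480/(1/((25027/9 - 796) - 7064)) = 1480/(1/(17863/9 - 7064)) = 1480/(1/(-45713/9)) = 1480/(-9/45713) = 1480*(-45713/9) = -67655240/9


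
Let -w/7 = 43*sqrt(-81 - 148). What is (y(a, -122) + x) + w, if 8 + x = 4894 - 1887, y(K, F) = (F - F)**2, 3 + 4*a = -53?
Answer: 2999 - 301*I*sqrt(229) ≈ 2999.0 - 4555.0*I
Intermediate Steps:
a = -14 (a = -3/4 + (1/4)*(-53) = -3/4 - 53/4 = -14)
y(K, F) = 0 (y(K, F) = 0**2 = 0)
x = 2999 (x = -8 + (4894 - 1887) = -8 + 3007 = 2999)
w = -301*I*sqrt(229) (w = -301*sqrt(-81 - 148) = -301*sqrt(-229) = -301*I*sqrt(229) ≈ -4555.0*I)
(y(a, -122) + x) + w = (0 + 2999) - 301*I*sqrt(229) = 2999 - 301*I*sqrt(229)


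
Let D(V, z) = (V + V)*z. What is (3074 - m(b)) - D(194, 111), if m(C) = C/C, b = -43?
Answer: -39995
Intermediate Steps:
D(V, z) = 2*V*z (D(V, z) = (2*V)*z = 2*V*z)
m(C) = 1
(3074 - m(b)) - D(194, 111) = (3074 - 1*1) - 2*194*111 = (3074 - 1) - 1*43068 = 3073 - 43068 = -39995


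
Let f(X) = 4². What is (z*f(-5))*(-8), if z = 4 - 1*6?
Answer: 256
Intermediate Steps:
f(X) = 16
z = -2 (z = 4 - 6 = -2)
(z*f(-5))*(-8) = -2*16*(-8) = -32*(-8) = 256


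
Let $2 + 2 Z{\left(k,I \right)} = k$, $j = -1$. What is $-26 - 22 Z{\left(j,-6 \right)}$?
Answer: $7$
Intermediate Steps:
$Z{\left(k,I \right)} = -1 + \frac{k}{2}$
$-26 - 22 Z{\left(j,-6 \right)} = -26 - 22 \left(-1 + \frac{1}{2} \left(-1\right)\right) = -26 - 22 \left(-1 - \frac{1}{2}\right) = -26 - -33 = -26 + 33 = 7$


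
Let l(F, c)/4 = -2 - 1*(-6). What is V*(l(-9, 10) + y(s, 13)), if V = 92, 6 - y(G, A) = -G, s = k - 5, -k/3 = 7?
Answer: -368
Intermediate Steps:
k = -21 (k = -3*7 = -21)
s = -26 (s = -21 - 5 = -26)
y(G, A) = 6 + G (y(G, A) = 6 - (-1)*G = 6 + G)
l(F, c) = 16 (l(F, c) = 4*(-2 - 1*(-6)) = 4*(-2 + 6) = 4*4 = 16)
V*(l(-9, 10) + y(s, 13)) = 92*(16 + (6 - 26)) = 92*(16 - 20) = 92*(-4) = -368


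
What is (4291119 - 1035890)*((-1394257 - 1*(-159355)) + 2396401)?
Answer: 3780945228271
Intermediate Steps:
(4291119 - 1035890)*((-1394257 - 1*(-159355)) + 2396401) = 3255229*((-1394257 + 159355) + 2396401) = 3255229*(-1234902 + 2396401) = 3255229*1161499 = 3780945228271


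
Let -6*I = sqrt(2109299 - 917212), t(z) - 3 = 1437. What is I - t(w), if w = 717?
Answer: -1440 - sqrt(1192087)/6 ≈ -1622.0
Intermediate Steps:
t(z) = 1440 (t(z) = 3 + 1437 = 1440)
I = -sqrt(1192087)/6 (I = -sqrt(2109299 - 917212)/6 = -sqrt(1192087)/6 ≈ -181.97)
I - t(w) = -sqrt(1192087)/6 - 1*1440 = -sqrt(1192087)/6 - 1440 = -1440 - sqrt(1192087)/6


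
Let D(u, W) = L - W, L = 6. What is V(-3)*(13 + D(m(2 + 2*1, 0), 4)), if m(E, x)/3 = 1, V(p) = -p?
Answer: 45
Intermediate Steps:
m(E, x) = 3 (m(E, x) = 3*1 = 3)
D(u, W) = 6 - W
V(-3)*(13 + D(m(2 + 2*1, 0), 4)) = (-1*(-3))*(13 + (6 - 1*4)) = 3*(13 + (6 - 4)) = 3*(13 + 2) = 3*15 = 45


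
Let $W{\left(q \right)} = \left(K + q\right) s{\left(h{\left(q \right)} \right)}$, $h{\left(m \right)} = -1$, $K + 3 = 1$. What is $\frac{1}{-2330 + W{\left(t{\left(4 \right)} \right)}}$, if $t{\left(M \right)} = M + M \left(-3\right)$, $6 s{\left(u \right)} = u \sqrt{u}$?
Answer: $- \frac{4194}{9772025} - \frac{3 i}{9772025} \approx -0.00042918 - 3.07 \cdot 10^{-7} i$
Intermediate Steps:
$K = -2$ ($K = -3 + 1 = -2$)
$s{\left(u \right)} = \frac{u^{\frac{3}{2}}}{6}$ ($s{\left(u \right)} = \frac{u \sqrt{u}}{6} = \frac{u^{\frac{3}{2}}}{6}$)
$t{\left(M \right)} = - 2 M$ ($t{\left(M \right)} = M - 3 M = - 2 M$)
$W{\left(q \right)} = - \frac{i \left(-2 + q\right)}{6}$ ($W{\left(q \right)} = \left(-2 + q\right) \frac{\left(-1\right)^{\frac{3}{2}}}{6} = \left(-2 + q\right) \frac{\left(-1\right) i}{6} = \left(-2 + q\right) \left(- \frac{i}{6}\right) = - \frac{i \left(-2 + q\right)}{6}$)
$\frac{1}{-2330 + W{\left(t{\left(4 \right)} \right)}} = \frac{1}{-2330 + \frac{i \left(2 - \left(-2\right) 4\right)}{6}} = \frac{1}{-2330 + \frac{i \left(2 - -8\right)}{6}} = \frac{1}{-2330 + \frac{i \left(2 + 8\right)}{6}} = \frac{1}{-2330 + \frac{1}{6} i 10} = \frac{1}{-2330 + \frac{5 i}{3}} = \frac{9 \left(-2330 - \frac{5 i}{3}\right)}{48860125}$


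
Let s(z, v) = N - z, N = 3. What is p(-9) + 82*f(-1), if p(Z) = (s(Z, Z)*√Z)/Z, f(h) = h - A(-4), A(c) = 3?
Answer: -328 - 4*I ≈ -328.0 - 4.0*I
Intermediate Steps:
s(z, v) = 3 - z
f(h) = -3 + h (f(h) = h - 1*3 = h - 3 = -3 + h)
p(Z) = (3 - Z)/√Z (p(Z) = ((3 - Z)*√Z)/Z = (√Z*(3 - Z))/Z = (3 - Z)/√Z)
p(-9) + 82*f(-1) = (3 - 1*(-9))/√(-9) + 82*(-3 - 1) = (-I/3)*(3 + 9) + 82*(-4) = -I/3*12 - 328 = -4*I - 328 = -328 - 4*I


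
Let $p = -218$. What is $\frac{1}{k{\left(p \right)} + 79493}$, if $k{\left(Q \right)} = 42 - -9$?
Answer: $\frac{1}{79544} \approx 1.2572 \cdot 10^{-5}$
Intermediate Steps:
$k{\left(Q \right)} = 51$ ($k{\left(Q \right)} = 42 + 9 = 51$)
$\frac{1}{k{\left(p \right)} + 79493} = \frac{1}{51 + 79493} = \frac{1}{79544}$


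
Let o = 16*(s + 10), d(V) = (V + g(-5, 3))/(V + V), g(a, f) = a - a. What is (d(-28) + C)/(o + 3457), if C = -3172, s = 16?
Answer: -6343/7746 ≈ -0.81887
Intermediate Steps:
g(a, f) = 0
d(V) = ½ (d(V) = (V + 0)/(V + V) = V/((2*V)) = V*(1/(2*V)) = ½)
o = 416 (o = 16*(16 + 10) = 16*26 = 416)
(d(-28) + C)/(o + 3457) = (½ - 3172)/(416 + 3457) = -6343/2/3873 = -6343/2*1/3873 = -6343/7746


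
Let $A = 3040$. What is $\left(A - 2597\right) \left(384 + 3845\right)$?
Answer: $1873447$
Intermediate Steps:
$\left(A - 2597\right) \left(384 + 3845\right) = \left(3040 - 2597\right) \left(384 + 3845\right) = 443 \cdot 4229 = 1873447$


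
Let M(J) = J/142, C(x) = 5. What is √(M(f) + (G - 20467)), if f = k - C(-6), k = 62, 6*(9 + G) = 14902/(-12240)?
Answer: I*√966496890698205/217260 ≈ 143.09*I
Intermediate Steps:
G = -337931/36720 (G = -9 + (14902/(-12240))/6 = -9 + (14902*(-1/12240))/6 = -9 + (⅙)*(-7451/6120) = -9 - 7451/36720 = -337931/36720 ≈ -9.2029)
f = 57 (f = 62 - 1*5 = 62 - 5 = 57)
M(J) = J/142 (M(J) = J*(1/142) = J/142)
√(M(f) + (G - 20467)) = √((1/142)*57 + (-337931/36720 - 20467)) = √(57/142 - 751886171/36720) = √(-53382871621/2607120) = I*√966496890698205/217260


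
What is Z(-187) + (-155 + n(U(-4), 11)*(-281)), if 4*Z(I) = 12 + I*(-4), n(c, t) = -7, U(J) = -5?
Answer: 2002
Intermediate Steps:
Z(I) = 3 - I (Z(I) = (12 + I*(-4))/4 = (12 - 4*I)/4 = 3 - I)
Z(-187) + (-155 + n(U(-4), 11)*(-281)) = (3 - 1*(-187)) + (-155 - 7*(-281)) = (3 + 187) + (-155 + 1967) = 190 + 1812 = 2002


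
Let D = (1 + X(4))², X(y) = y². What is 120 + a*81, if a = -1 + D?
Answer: 23448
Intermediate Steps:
D = 289 (D = (1 + 4²)² = (1 + 16)² = 17² = 289)
a = 288 (a = -1 + 289 = 288)
120 + a*81 = 120 + 288*81 = 120 + 23328 = 23448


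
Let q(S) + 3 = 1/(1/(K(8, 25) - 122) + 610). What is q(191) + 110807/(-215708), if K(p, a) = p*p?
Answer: -26802329785/7631533332 ≈ -3.5121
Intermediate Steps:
K(p, a) = p²
q(S) = -106079/35379 (q(S) = -3 + 1/(1/(8² - 122) + 610) = -3 + 1/(1/(64 - 122) + 610) = -3 + 1/(1/(-58) + 610) = -3 + 1/(-1/58 + 610) = -3 + 1/(35379/58) = -3 + 58/35379 = -106079/35379)
q(191) + 110807/(-215708) = -106079/35379 + 110807/(-215708) = -106079/35379 + 110807*(-1/215708) = -106079/35379 - 110807/215708 = -26802329785/7631533332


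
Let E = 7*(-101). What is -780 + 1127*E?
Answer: -797569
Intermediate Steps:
E = -707
-780 + 1127*E = -780 + 1127*(-707) = -780 - 796789 = -797569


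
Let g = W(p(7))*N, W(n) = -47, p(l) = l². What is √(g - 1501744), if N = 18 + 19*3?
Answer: I*√1505269 ≈ 1226.9*I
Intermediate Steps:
N = 75 (N = 18 + 57 = 75)
g = -3525 (g = -47*75 = -3525)
√(g - 1501744) = √(-3525 - 1501744) = √(-1505269) = I*√1505269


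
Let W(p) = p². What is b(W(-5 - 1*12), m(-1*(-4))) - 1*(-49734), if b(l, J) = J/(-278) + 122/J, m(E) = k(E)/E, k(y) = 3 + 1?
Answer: 13859967/278 ≈ 49856.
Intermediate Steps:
k(y) = 4
m(E) = 4/E
b(l, J) = 122/J - J/278 (b(l, J) = J*(-1/278) + 122/J = -J/278 + 122/J = 122/J - J/278)
b(W(-5 - 1*12), m(-1*(-4))) - 1*(-49734) = (122/((4/((-1*(-4))))) - 2/(139*((-1*(-4))))) - 1*(-49734) = (122/((4/4)) - 2/(139*4)) + 49734 = (122/((4*(¼))) - 2/(139*4)) + 49734 = (122/1 - 1/278*1) + 49734 = (122*1 - 1/278) + 49734 = (122 - 1/278) + 49734 = 33915/278 + 49734 = 13859967/278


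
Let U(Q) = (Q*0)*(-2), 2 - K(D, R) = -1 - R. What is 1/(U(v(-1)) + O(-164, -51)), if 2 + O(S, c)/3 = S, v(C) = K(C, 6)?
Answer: -1/498 ≈ -0.0020080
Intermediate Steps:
K(D, R) = 3 + R (K(D, R) = 2 - (-1 - R) = 2 + (1 + R) = 3 + R)
v(C) = 9 (v(C) = 3 + 6 = 9)
O(S, c) = -6 + 3*S
U(Q) = 0 (U(Q) = 0*(-2) = 0)
1/(U(v(-1)) + O(-164, -51)) = 1/(0 + (-6 + 3*(-164))) = 1/(0 + (-6 - 492)) = 1/(0 - 498) = 1/(-498) = -1/498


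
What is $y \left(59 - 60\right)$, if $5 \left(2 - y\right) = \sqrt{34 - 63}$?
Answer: $-2 + \frac{i \sqrt{29}}{5} \approx -2.0 + 1.077 i$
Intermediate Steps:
$y = 2 - \frac{i \sqrt{29}}{5}$ ($y = 2 - \frac{\sqrt{34 - 63}}{5} = 2 - \frac{\sqrt{-29}}{5} = 2 - \frac{i \sqrt{29}}{5} \approx 2.0 - 1.077 i$)
$y \left(59 - 60\right) = \left(2 - \frac{i \sqrt{29}}{5}\right) \left(59 - 60\right) = \left(2 - \frac{i \sqrt{29}}{5}\right) \left(-1\right) = -2 + \frac{i \sqrt{29}}{5}$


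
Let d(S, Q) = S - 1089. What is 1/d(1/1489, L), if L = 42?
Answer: -1489/1621520 ≈ -0.00091827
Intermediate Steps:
d(S, Q) = -1089 + S
1/d(1/1489, L) = 1/(-1089 + 1/1489) = 1/(-1621520/1489) = -1489/1621520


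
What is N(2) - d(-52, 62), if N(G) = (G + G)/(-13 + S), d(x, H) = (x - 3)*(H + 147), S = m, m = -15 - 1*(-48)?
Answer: 57476/5 ≈ 11495.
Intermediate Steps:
m = 33 (m = -15 + 48 = 33)
S = 33
d(x, H) = (-3 + x)*(147 + H)
N(G) = G/10 (N(G) = (G + G)/(-13 + 33) = (2*G)/20 = (2*G)*(1/20) = G/10)
N(2) - d(-52, 62) = (⅒)*2 - (-441 - 3*62 + 147*(-52) + 62*(-52)) = ⅕ - (-441 - 186 - 7644 - 3224) = ⅕ - 1*(-11495) = ⅕ + 11495 = 57476/5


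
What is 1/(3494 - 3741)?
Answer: -1/247 ≈ -0.0040486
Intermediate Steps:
1/(3494 - 3741) = 1/(-247) = -1/247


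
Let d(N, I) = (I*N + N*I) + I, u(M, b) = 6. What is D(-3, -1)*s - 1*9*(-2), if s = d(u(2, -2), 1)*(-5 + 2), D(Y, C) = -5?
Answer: 213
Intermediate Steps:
d(N, I) = I + 2*I*N (d(N, I) = (I*N + I*N) + I = 2*I*N + I = I + 2*I*N)
s = -39 (s = (1*(1 + 2*6))*(-5 + 2) = (1*(1 + 12))*(-3) = (1*13)*(-3) = 13*(-3) = -39)
D(-3, -1)*s - 1*9*(-2) = -5*(-39) - 1*9*(-2) = 195 - 9*(-2) = 195 + 18 = 213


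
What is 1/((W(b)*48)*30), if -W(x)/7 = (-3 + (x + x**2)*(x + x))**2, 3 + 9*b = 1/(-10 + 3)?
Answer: -992436543/80758954433440 ≈ -1.2289e-5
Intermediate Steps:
b = -22/63 (b = -1/3 + 1/(9*(-10 + 3)) = -1/3 + (1/9)/(-7) = -1/3 + (1/9)*(-1/7) = -1/3 - 1/63 = -22/63 ≈ -0.34921)
W(x) = -7*(-3 + 2*x*(x + x**2))**2 (W(x) = -7*(-3 + (x + x**2)*(x + x))**2 = -7*(-3 + (x + x**2)*(2*x))**2 = -7*(-3 + 2*x*(x + x**2))**2)
1/((W(b)*48)*30) = 1/((-7*(-3 + 2*(-22/63)**2 + 2*(-22/63)**3)**2*48)*30) = 1/((-7*(-3 + 2*(484/3969) + 2*(-10648/250047))**2*48)*30) = 1/((-7*(-3 + 968/3969 - 21296/250047)**2*48)*30) = 1/((-7*(-710453/250047)**2*48)*30) = 1/((-7*504743465209/62523502209*48)*30) = 1/(-504743465209/8931928887*48*30) = 1/(-8075895443344/2977309629*30) = 1/(-80758954433440/992436543) = -992436543/80758954433440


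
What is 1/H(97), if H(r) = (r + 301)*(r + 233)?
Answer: 1/131340 ≈ 7.6138e-6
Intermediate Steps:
H(r) = (233 + r)*(301 + r) (H(r) = (301 + r)*(233 + r) = (233 + r)*(301 + r))
1/H(97) = 1/(70133 + 97**2 + 534*97) = 1/(70133 + 9409 + 51798) = 1/131340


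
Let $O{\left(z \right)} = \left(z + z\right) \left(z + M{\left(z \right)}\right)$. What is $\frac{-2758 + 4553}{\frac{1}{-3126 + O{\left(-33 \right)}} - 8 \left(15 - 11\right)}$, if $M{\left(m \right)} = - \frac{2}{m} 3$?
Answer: $- \frac{1723200}{30721} \approx -56.092$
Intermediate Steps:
$M{\left(m \right)} = - \frac{6}{m}$
$O{\left(z \right)} = 2 z \left(z - \frac{6}{z}\right)$ ($O{\left(z \right)} = \left(z + z\right) \left(z - \frac{6}{z}\right) = 2 z \left(z - \frac{6}{z}\right)$)
$\frac{-2758 + 4553}{\frac{1}{-3126 + O{\left(-33 \right)}} - 8 \left(15 - 11\right)} = \frac{-2758 + 4553}{\frac{1}{-3126 - \left(12 - 2 \left(-33\right)^{2}\right)} - 8 \left(15 - 11\right)} = \frac{1795}{\frac{1}{-3126 + \left(-12 + 2 \cdot 1089\right)} - 32} = \frac{1795}{\frac{1}{-3126 + \left(-12 + 2178\right)} - 32} = \frac{1795}{\frac{1}{-3126 + 2166} - 32} = \frac{1795}{\frac{1}{-960} - 32} = \frac{1795}{- \frac{1}{960} - 32} = \frac{1795}{- \frac{30721}{960}} = 1795 \left(- \frac{960}{30721}\right) = - \frac{1723200}{30721}$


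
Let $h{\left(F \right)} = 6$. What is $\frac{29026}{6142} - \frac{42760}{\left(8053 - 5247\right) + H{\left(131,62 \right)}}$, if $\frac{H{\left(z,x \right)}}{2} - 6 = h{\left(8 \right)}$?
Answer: $- \frac{9024417}{869093} \approx -10.384$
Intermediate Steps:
$H{\left(z,x \right)} = 24$ ($H{\left(z,x \right)} = 12 + 2 \cdot 6 = 12 + 12 = 24$)
$\frac{29026}{6142} - \frac{42760}{\left(8053 - 5247\right) + H{\left(131,62 \right)}} = \frac{29026}{6142} - \frac{42760}{\left(8053 - 5247\right) + 24} = 29026 \cdot \frac{1}{6142} - \frac{42760}{2806 + 24} = \frac{14513}{3071} - \frac{42760}{2830} = \frac{14513}{3071} - \frac{4276}{283} = - \frac{9024417}{869093}$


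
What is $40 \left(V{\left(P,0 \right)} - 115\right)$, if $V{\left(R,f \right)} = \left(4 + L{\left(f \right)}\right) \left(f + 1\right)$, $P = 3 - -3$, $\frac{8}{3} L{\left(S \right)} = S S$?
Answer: $-4440$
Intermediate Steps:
$L{\left(S \right)} = \frac{3 S^{2}}{8}$ ($L{\left(S \right)} = \frac{3 S S}{8} = \frac{3 S^{2}}{8}$)
$P = 6$ ($P = 3 + 3 = 6$)
$V{\left(R,f \right)} = \left(1 + f\right) \left(4 + \frac{3 f^{2}}{8}\right)$ ($V{\left(R,f \right)} = \left(4 + \frac{3 f^{2}}{8}\right) \left(f + 1\right) = \left(4 + \frac{3 f^{2}}{8}\right) \left(1 + f\right) = \left(1 + f\right) \left(4 + \frac{3 f^{2}}{8}\right)$)
$40 \left(V{\left(P,0 \right)} - 115\right) = 40 \left(\left(4 + 4 \cdot 0 + \frac{3 \cdot 0^{2}}{8} + \frac{3 \cdot 0^{3}}{8}\right) - 115\right) = 40 \left(\left(4 + 0 + \frac{3}{8} \cdot 0 + \frac{3}{8} \cdot 0\right) - 115\right) = 40 \left(\left(4 + 0 + 0 + 0\right) - 115\right) = 40 \left(4 - 115\right) = 40 \left(-111\right) = -4440$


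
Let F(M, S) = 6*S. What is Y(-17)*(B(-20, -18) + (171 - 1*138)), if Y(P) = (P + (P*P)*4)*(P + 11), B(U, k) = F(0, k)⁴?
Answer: -929758380786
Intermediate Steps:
B(U, k) = 1296*k⁴ (B(U, k) = (6*k)⁴ = 1296*k⁴)
Y(P) = (11 + P)*(P + 4*P²) (Y(P) = (P + P²*4)*(11 + P) = (P + 4*P²)*(11 + P) = (11 + P)*(P + 4*P²))
Y(-17)*(B(-20, -18) + (171 - 1*138)) = (-17*(11 + 4*(-17)² + 45*(-17)))*(1296*(-18)⁴ + (171 - 1*138)) = (-17*(11 + 4*289 - 765))*(1296*104976 + (171 - 138)) = (-17*(11 + 1156 - 765))*(136048896 + 33) = -17*402*136048929 = -6834*136048929 = -929758380786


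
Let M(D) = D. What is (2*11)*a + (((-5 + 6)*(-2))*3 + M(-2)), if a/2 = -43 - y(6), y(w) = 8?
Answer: -2252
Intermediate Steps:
a = -102 (a = 2*(-43 - 1*8) = 2*(-43 - 8) = 2*(-51) = -102)
(2*11)*a + (((-5 + 6)*(-2))*3 + M(-2)) = (2*11)*(-102) + (((-5 + 6)*(-2))*3 - 2) = 22*(-102) + ((1*(-2))*3 - 2) = -2244 + (-2*3 - 2) = -2244 + (-6 - 2) = -2244 - 8 = -2252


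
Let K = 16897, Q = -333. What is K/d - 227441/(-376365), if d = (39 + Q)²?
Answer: 8672843227/10843828380 ≈ 0.79980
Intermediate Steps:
d = 86436 (d = (39 - 333)² = (-294)² = 86436)
K/d - 227441/(-376365) = 16897/86436 - 227441/(-376365) = 16897*(1/86436) - 227441*(-1/376365) = 16897/86436 + 227441/376365 = 8672843227/10843828380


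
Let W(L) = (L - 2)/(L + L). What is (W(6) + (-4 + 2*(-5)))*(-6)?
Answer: 82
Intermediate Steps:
W(L) = (-2 + L)/(2*L) (W(L) = (-2 + L)/((2*L)) = (-2 + L)*(1/(2*L)) = (-2 + L)/(2*L))
(W(6) + (-4 + 2*(-5)))*(-6) = ((1/2)*(-2 + 6)/6 + (-4 + 2*(-5)))*(-6) = ((1/2)*(1/6)*4 + (-4 - 10))*(-6) = (1/3 - 14)*(-6) = -41/3*(-6) = 82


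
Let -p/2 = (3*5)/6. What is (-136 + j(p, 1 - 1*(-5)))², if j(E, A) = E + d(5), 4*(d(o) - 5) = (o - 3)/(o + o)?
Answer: 7392961/400 ≈ 18482.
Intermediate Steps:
d(o) = 5 + (-3 + o)/(8*o) (d(o) = 5 + ((o - 3)/(o + o))/4 = 5 + ((-3 + o)/((2*o)))/4 = 5 + ((-3 + o)*(1/(2*o)))/4 = 5 + ((-3 + o)/(2*o))/4 = 5 + (-3 + o)/(8*o))
p = -5 (p = -2*3*5/6 = -30/6 = -2*5/2 = -5)
j(E, A) = 101/20 + E (j(E, A) = E + (⅛)*(-3 + 41*5)/5 = E + (⅛)*(⅕)*(-3 + 205) = E + (⅛)*(⅕)*202 = E + 101/20 = 101/20 + E)
(-136 + j(p, 1 - 1*(-5)))² = (-136 + (101/20 - 5))² = (-136 + 1/20)² = (-2719/20)² = 7392961/400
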